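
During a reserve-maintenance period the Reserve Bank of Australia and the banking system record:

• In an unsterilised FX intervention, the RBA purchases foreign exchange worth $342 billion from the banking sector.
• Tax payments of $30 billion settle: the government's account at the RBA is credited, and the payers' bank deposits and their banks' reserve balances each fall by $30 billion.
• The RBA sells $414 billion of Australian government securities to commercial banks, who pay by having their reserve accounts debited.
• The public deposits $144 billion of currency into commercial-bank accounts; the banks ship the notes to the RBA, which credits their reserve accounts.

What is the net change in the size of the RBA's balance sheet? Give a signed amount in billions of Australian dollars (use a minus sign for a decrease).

FX purchase $342 billion: an RBA asset is acquired → +$342B.
Government account inflow $30 billion: only the composition of liabilities changes → 0.
OMO sale (to banks) $414 billion: an RBA asset is shed → −$414B.
Currency deposit $144 billion: only the composition of liabilities changes → 0.
Net: 342 + 0 − 414 + 0 = -$72 billion.

-$72 billion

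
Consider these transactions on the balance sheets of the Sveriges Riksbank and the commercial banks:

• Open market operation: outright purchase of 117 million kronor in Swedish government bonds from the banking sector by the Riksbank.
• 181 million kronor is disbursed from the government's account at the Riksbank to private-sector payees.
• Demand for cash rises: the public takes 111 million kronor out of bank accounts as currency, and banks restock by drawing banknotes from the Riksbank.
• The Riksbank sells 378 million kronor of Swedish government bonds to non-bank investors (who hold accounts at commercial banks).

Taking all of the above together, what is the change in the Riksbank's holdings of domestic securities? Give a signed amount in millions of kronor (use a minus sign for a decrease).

-261 million

OMO purchase (from banks) 117 million kronor: securities added to the Riksbank's portfolio → +117M.
Government spending 181 million kronor: the Riksbank's securities portfolio is untouched → 0.
Currency withdrawal 111 million kronor: the Riksbank's securities portfolio is untouched → 0.
Asset sale (to non-banks) 378 million kronor: securities removed from the Riksbank's portfolio → −378M.
Net: 117 + 0 + 0 − 378 = -261 million.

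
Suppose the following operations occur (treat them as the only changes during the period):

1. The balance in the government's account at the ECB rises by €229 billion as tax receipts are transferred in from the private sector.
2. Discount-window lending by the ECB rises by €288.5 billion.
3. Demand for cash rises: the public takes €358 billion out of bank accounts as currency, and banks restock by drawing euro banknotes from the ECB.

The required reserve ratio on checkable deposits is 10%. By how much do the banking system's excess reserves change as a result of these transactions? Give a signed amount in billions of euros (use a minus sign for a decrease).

-€239.8 billion

Government account inflow €229 billion: reserves −€229B, deposits −€229B.
Discount-window loan €288.5 billion: reserves +€288.5B, deposits 0.
Currency withdrawal €358 billion: reserves −€358B, deposits −€358B.
Totals: Δreserves = −€298.5B, Δdeposits = −€587B.
Δrequired reserves = 10% × −€587B = −€58.7B.
Δexcess reserves = Δreserves − Δrequired = −€298.5B − (−€58.7B) = -€239.8 billion.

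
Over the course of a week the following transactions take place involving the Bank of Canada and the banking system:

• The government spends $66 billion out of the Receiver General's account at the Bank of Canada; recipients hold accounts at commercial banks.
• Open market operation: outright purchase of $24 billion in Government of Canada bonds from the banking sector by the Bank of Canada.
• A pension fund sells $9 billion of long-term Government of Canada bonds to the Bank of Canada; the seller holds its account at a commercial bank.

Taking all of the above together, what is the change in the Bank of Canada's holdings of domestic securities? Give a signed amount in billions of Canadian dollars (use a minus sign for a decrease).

Government spending $66 billion: the Bank of Canada's securities portfolio is untouched → 0.
OMO purchase (from banks) $24 billion: securities added to the Bank of Canada's portfolio → +$24B.
Asset purchase (from non-banks) $9 billion: securities added to the Bank of Canada's portfolio → +$9B.
Net: 0 + 24 + 9 = +$33 billion.

+$33 billion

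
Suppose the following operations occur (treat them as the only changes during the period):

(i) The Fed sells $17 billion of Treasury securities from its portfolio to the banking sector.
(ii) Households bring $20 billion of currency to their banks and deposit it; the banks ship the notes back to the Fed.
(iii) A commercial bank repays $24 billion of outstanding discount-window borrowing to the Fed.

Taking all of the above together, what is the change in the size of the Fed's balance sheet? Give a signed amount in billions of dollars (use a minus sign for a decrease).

Fed balance sheet:
  Assets:      Securities −$17B, Loans to banks −$24B
  Liabilities: Bank reserves −$21B, Currency in circulation −$20B
Change in total Fed assets = -$41 billion.

-$41 billion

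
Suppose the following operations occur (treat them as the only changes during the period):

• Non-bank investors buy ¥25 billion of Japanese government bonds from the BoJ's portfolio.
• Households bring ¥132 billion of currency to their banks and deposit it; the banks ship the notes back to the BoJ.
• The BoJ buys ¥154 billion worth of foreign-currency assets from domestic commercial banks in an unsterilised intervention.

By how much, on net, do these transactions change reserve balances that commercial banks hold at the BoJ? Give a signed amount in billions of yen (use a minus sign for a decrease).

+¥261 billion

Asset sale (to non-banks) ¥25 billion: the non-bank buyers' banks settle from reserves → −¥25B.
Currency deposit ¥132 billion: returned notes are swapped for reserve credit → +¥132B.
FX purchase ¥154 billion: the BoJ pays by crediting reserve accounts → +¥154B.
Net: −25 + 132 + 154 = +¥261 billion.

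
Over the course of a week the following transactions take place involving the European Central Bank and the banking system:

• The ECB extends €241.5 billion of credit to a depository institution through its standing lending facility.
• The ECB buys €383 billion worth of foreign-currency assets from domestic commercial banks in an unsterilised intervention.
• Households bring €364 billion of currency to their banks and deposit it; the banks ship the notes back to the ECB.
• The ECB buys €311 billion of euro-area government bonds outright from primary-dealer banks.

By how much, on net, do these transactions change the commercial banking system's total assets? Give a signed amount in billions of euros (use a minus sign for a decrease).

+€605.5 billion

Discount-window loan €241.5 billion: bank balance sheets expand → +€241.5B.
FX purchase €383 billion: just an asset swap on bank balance sheets → 0.
Currency deposit €364 billion: bank balance sheets expand → +€364B.
OMO purchase (from banks) €311 billion: just an asset swap on bank balance sheets → 0.
Net: 241.5 + 0 + 364 + 0 = +€605.5 billion.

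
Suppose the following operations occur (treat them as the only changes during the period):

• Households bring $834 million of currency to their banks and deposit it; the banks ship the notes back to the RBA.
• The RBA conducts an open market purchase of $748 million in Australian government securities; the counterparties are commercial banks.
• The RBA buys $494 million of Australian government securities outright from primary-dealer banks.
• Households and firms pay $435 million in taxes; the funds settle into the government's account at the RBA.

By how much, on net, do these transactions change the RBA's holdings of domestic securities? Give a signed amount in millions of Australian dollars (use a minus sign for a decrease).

Currency deposit $834 million: the RBA's securities portfolio is untouched → 0.
OMO purchase (from banks) $748 million: securities added to the RBA's portfolio → +$748M.
OMO purchase (from banks) $494 million: securities added to the RBA's portfolio → +$494M.
Government account inflow $435 million: the RBA's securities portfolio is untouched → 0.
Net: 0 + 748 + 494 + 0 = +$1242 million.

+$1242 million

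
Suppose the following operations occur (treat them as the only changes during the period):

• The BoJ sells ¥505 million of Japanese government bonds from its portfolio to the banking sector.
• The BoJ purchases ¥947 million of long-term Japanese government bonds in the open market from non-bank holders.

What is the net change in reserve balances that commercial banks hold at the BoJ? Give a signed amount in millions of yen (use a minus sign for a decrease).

+¥442 million

BoJ balance sheet:
  Assets:      Securities +¥442M
  Liabilities: Bank reserves +¥442M
So the change in reserve balances that commercial banks hold at the BoJ is +¥442 million.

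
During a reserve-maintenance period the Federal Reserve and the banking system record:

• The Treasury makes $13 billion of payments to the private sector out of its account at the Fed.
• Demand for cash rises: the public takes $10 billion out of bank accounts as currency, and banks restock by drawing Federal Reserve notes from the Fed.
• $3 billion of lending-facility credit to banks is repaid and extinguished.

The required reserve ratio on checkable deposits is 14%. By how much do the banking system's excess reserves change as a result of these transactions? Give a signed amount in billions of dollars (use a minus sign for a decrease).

Government spending $13 billion: reserves +$13B, deposits +$13B.
Currency withdrawal $10 billion: reserves −$10B, deposits −$10B.
Discount-window repayment $3 billion: reserves −$3B, deposits 0.
Totals: Δreserves = 0, Δdeposits = +$3B.
Δrequired reserves = 14% × +$3B = +$0.42B.
Δexcess reserves = Δreserves − Δrequired = 0 − (+$0.42B) = -$0.42 billion.

-$0.42 billion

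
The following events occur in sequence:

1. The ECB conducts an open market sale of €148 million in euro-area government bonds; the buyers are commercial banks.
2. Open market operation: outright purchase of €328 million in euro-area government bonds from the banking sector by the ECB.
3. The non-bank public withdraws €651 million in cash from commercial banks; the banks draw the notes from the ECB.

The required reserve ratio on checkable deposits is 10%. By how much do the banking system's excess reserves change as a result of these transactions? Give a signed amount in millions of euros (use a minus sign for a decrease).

-€405.9 million

OMO sale (to banks) €148 million: reserves −€148M, deposits 0.
OMO purchase (from banks) €328 million: reserves +€328M, deposits 0.
Currency withdrawal €651 million: reserves −€651M, deposits −€651M.
Totals: Δreserves = −€471M, Δdeposits = −€651M.
Δrequired reserves = 10% × −€651M = −€65.1M.
Δexcess reserves = Δreserves − Δrequired = −€471M − (−€65.1M) = -€405.9 million.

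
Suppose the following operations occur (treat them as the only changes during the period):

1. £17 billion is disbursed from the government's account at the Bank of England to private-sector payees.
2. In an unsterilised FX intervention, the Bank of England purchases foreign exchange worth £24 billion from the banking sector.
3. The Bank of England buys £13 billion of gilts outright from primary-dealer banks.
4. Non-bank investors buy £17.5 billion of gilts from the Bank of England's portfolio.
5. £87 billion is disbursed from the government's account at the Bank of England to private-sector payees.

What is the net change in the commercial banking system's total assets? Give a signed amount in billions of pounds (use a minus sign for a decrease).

Bank of England balance sheet:
  Assets:      Securities −£4.5B, Foreign assets +£24B
  Liabilities: Bank reserves +£123.5B, Government deposits −£104B
Commercial banking system:
  Assets:      Reserves at CB +£123.5B, Securities −£13B, Foreign assets −£24B
  Liabilities: Checkable deposits +£86.5B
Change in total bank assets = +£86.5 billion.

+£86.5 billion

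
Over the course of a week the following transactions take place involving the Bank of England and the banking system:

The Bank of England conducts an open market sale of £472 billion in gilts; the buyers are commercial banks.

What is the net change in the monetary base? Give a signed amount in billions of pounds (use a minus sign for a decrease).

-£472 billion

OMO sale (to banks) £472 billion: Bank of England balance sheet contracts → −£472B.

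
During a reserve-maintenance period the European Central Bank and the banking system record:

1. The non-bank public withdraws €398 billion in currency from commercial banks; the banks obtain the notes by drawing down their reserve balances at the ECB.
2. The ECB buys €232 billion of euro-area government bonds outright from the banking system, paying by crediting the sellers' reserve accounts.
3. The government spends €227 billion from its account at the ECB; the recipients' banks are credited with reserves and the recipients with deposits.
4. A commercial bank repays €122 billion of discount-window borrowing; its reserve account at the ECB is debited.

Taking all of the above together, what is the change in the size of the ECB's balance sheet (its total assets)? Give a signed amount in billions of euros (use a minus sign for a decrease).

ECB balance sheet:
  Assets:      Securities +€232B, Loans to banks −€122B
  Liabilities: Bank reserves −€61B, Currency in circulation +€398B, Government deposits −€227B
Commercial banking system:
  Assets:      Reserves at CB −€61B, Securities −€232B
  Liabilities: Checkable deposits −€171B, Borrowings from CB −€122B
Change in total ECB assets = +€110 billion.

+€110 billion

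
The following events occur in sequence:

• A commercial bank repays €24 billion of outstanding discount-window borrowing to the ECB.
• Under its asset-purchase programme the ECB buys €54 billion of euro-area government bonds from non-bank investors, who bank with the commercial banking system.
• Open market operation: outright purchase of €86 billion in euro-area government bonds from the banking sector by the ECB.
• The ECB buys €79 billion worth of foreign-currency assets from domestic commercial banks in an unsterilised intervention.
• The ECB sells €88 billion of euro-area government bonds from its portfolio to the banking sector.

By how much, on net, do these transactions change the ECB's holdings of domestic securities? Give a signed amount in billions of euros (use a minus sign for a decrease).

+€52 billion

ECB balance sheet:
  Assets:      Securities +€52B, Loans to banks −€24B, Foreign assets +€79B
  Liabilities: Bank reserves +€107B
So the change in the ECB's holdings of domestic securities is +€52 billion.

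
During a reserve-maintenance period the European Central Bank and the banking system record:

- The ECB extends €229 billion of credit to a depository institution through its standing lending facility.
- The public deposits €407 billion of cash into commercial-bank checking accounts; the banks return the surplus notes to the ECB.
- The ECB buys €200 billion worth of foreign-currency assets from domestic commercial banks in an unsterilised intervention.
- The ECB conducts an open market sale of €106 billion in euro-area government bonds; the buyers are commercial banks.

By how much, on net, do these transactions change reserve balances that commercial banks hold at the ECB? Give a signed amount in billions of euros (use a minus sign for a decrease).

ECB balance sheet:
  Assets:      Securities −€106B, Loans to banks +€229B, Foreign assets +€200B
  Liabilities: Bank reserves +€730B, Currency in circulation −€407B
So the change in reserve balances that commercial banks hold at the ECB is +€730 billion.

+€730 billion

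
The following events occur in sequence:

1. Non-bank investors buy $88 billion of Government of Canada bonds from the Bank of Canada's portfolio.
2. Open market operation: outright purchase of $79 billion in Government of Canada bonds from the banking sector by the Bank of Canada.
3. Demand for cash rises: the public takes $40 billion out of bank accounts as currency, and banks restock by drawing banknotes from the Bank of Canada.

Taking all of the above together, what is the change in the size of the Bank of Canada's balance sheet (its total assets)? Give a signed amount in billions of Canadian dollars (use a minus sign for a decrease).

Asset sale (to non-banks) $88 billion: a Bank of Canada asset is shed → −$88B.
OMO purchase (from banks) $79 billion: a Bank of Canada asset is acquired → +$79B.
Currency withdrawal $40 billion: only the composition of liabilities changes → 0.
Net: −88 + 79 + 0 = -$9 billion.

-$9 billion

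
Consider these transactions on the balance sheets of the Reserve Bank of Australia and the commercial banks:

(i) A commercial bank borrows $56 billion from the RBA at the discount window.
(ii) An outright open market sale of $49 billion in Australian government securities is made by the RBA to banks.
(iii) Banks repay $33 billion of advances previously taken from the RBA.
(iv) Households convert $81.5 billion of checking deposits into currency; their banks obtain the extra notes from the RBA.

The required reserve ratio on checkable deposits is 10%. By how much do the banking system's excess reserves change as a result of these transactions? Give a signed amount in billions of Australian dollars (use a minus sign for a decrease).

-$99.35 billion

Discount-window loan $56 billion: reserves +$56B, deposits 0.
OMO sale (to banks) $49 billion: reserves −$49B, deposits 0.
Discount-window repayment $33 billion: reserves −$33B, deposits 0.
Currency withdrawal $81.5 billion: reserves −$81.5B, deposits −$81.5B.
Totals: Δreserves = −$107.5B, Δdeposits = −$81.5B.
Δrequired reserves = 10% × −$81.5B = −$8.15B.
Δexcess reserves = Δreserves − Δrequired = −$107.5B − (−$8.15B) = -$99.35 billion.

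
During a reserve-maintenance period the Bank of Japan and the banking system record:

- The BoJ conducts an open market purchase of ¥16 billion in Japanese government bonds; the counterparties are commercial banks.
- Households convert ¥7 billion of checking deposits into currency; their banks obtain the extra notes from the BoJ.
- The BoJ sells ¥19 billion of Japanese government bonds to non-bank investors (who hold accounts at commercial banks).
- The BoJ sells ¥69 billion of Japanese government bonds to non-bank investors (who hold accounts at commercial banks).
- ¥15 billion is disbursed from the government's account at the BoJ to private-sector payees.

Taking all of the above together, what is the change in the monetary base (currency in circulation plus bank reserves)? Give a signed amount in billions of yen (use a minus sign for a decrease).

-¥57 billion

BoJ balance sheet:
  Assets:      Securities −¥72B
  Liabilities: Bank reserves −¥64B, Currency in circulation +¥7B, Government deposits −¥15B
Commercial banking system:
  Assets:      Reserves at CB −¥64B, Securities −¥16B
  Liabilities: Checkable deposits −¥80B
Monetary base = currency + reserves: +¥7B + (−¥64B) = -¥57 billion.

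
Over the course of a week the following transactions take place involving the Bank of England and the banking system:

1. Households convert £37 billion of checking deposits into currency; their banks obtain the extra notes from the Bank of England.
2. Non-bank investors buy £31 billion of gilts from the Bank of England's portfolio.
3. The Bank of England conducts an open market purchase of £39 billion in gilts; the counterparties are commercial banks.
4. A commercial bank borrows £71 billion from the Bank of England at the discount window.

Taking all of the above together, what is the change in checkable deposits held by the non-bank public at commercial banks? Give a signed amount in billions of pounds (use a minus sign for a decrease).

-£68 billion

Bank of England balance sheet:
  Assets:      Securities +£8B, Loans to banks +£71B
  Liabilities: Bank reserves +£42B, Currency in circulation +£37B
Commercial banking system:
  Assets:      Reserves at CB +£42B, Securities −£39B
  Liabilities: Checkable deposits −£68B, Borrowings from CB +£71B
So the change in checkable deposits held by the non-bank public at commercial banks is -£68 billion.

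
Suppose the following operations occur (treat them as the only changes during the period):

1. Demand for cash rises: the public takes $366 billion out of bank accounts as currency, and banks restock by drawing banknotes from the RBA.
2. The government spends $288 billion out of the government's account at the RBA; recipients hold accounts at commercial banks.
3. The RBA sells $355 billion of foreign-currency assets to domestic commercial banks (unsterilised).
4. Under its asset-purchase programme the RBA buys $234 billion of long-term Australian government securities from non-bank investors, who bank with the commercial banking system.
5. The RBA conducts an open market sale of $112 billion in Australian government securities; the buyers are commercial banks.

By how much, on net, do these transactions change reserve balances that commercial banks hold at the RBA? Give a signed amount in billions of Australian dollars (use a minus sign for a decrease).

-$311 billion

Currency withdrawal $366 billion: banks swap reserves for currency → −$366B.
Government spending $288 billion: government payments flow into bank reserve accounts → +$288B.
FX sale $355 billion: the buying banks pay out of their reserve balances → −$355B.
Asset purchase (from non-banks) $234 billion: the RBA pays by crediting reserve accounts → +$234B.
OMO sale (to banks) $112 billion: the buying banks pay out of their reserve balances → −$112B.
Net: −366 + 288 − 355 + 234 − 112 = -$311 billion.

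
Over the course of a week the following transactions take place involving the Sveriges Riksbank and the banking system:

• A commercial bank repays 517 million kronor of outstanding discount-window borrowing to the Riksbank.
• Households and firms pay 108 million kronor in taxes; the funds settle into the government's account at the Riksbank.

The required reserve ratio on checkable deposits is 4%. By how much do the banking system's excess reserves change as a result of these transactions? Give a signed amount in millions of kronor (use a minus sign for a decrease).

Discount-window repayment 517 million kronor: reserves −517M, deposits 0.
Government account inflow 108 million kronor: reserves −108M, deposits −108M.
Totals: Δreserves = −625M, Δdeposits = −108M.
Δrequired reserves = 4% × −108M = −4.32M.
Δexcess reserves = Δreserves − Δrequired = −625M − (−4.32M) = -620.68 million.

-620.68 million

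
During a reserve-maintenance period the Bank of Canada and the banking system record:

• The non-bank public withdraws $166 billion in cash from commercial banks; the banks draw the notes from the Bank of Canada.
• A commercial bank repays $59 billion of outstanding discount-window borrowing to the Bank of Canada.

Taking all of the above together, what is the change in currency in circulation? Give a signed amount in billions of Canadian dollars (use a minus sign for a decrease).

Currency withdrawal $166 billion: notes leave the central bank → +$166B.
Discount-window repayment $59 billion: no currency enters or leaves circulation → 0.
Net: 166 + 0 = +$166 billion.

+$166 billion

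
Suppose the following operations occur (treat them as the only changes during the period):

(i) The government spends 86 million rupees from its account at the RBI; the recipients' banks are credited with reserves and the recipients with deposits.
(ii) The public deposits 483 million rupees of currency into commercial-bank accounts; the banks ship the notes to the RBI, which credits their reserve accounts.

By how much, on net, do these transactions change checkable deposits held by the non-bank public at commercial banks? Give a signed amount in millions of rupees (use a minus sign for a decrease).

+569 million

Government spending 86 million rupees: non-bank counterparties' bank balances rise → +86M.
Currency deposit 483 million rupees: non-bank counterparties' bank balances rise → +483M.
Net: 86 + 483 = +569 million.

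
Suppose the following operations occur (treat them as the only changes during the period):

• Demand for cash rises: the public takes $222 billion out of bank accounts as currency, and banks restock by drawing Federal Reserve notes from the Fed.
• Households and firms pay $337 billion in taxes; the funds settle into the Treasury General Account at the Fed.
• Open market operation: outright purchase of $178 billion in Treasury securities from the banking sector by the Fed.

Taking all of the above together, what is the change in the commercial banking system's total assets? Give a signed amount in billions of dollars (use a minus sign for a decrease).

-$559 billion

Fed balance sheet:
  Assets:      Securities +$178B
  Liabilities: Bank reserves −$381B, Currency in circulation +$222B, Government deposits +$337B
Commercial banking system:
  Assets:      Reserves at CB −$381B, Securities −$178B
  Liabilities: Checkable deposits −$559B
Change in total bank assets = -$559 billion.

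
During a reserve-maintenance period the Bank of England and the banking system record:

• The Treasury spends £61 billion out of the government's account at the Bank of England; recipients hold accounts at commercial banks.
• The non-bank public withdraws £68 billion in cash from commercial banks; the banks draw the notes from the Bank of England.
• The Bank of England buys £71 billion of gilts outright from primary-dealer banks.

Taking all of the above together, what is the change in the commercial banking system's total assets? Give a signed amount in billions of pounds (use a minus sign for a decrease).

Government spending £61 billion: bank balance sheets expand → +£61B.
Currency withdrawal £68 billion: bank balance sheets shrink → −£68B.
OMO purchase (from banks) £71 billion: just an asset swap on bank balance sheets → 0.
Net: 61 − 68 + 0 = -£7 billion.

-£7 billion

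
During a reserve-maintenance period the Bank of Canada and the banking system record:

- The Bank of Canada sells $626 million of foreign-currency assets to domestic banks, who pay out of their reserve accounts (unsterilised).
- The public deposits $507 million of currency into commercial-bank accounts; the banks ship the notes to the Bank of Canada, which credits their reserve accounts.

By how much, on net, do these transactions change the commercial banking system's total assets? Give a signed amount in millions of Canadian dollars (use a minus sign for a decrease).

FX sale $626 million: just an asset swap on bank balance sheets → 0.
Currency deposit $507 million: bank balance sheets expand → +$507M.
Net: 0 + 507 = +$507 million.

+$507 million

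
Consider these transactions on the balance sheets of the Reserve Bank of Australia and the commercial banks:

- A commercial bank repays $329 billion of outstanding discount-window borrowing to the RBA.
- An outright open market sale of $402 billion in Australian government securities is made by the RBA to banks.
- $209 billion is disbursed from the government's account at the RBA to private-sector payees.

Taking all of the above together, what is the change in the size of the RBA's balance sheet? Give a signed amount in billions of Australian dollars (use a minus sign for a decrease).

-$731 billion

RBA balance sheet:
  Assets:      Securities −$402B, Loans to banks −$329B
  Liabilities: Bank reserves −$522B, Government deposits −$209B
Commercial banking system:
  Assets:      Reserves at CB −$522B, Securities +$402B
  Liabilities: Checkable deposits +$209B, Borrowings from CB −$329B
Change in total RBA assets = -$731 billion.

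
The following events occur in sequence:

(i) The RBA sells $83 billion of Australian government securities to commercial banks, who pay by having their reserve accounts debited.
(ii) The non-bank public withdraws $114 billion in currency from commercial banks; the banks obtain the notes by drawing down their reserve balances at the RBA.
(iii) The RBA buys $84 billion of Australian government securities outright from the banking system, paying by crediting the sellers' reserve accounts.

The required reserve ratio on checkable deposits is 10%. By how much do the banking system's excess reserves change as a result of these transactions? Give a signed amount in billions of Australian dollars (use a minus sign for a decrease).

-$101.6 billion

OMO sale (to banks) $83 billion: reserves −$83B, deposits 0.
Currency withdrawal $114 billion: reserves −$114B, deposits −$114B.
OMO purchase (from banks) $84 billion: reserves +$84B, deposits 0.
Totals: Δreserves = −$113B, Δdeposits = −$114B.
Δrequired reserves = 10% × −$114B = −$11.4B.
Δexcess reserves = Δreserves − Δrequired = −$113B − (−$11.4B) = -$101.6 billion.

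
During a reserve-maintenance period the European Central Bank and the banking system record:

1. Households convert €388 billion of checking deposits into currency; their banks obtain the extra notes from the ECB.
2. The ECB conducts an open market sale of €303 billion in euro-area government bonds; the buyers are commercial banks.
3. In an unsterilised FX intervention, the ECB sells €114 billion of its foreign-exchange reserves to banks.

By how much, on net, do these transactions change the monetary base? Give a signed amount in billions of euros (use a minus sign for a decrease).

-€417 billion

Currency withdrawal €388 billion: just a shift between currency and reserves — both are base money → 0.
OMO sale (to banks) €303 billion: ECB balance sheet contracts → −€303B.
FX sale €114 billion: ECB balance sheet contracts → −€114B.
Net: 0 − 303 − 114 = -€417 billion.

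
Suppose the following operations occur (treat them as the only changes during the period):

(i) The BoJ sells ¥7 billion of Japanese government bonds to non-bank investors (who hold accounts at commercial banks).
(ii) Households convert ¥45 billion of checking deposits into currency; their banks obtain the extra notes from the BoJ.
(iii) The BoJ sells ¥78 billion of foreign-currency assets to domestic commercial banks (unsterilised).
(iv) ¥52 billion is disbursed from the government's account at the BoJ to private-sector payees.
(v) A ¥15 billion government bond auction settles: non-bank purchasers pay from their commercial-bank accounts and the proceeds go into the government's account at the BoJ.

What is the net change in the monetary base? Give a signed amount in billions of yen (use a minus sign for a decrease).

-¥48 billion

Asset sale (to non-banks) ¥7 billion: BoJ balance sheet contracts → −¥7B.
Currency withdrawal ¥45 billion: just a shift between currency and reserves — both are base money → 0.
FX sale ¥78 billion: BoJ balance sheet contracts → −¥78B.
Government spending ¥52 billion: a non-base liability converts back to reserves → +¥52B.
Government account inflow ¥15 billion: reserves shift to a non-base liability → −¥15B.
Net: −7 + 0 − 78 + 52 − 15 = -¥48 billion.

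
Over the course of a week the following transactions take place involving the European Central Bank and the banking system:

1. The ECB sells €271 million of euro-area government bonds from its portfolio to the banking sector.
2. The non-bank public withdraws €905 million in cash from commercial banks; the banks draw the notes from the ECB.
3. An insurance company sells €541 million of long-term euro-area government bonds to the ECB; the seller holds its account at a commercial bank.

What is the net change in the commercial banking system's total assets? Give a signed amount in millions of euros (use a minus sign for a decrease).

-€364 million

OMO sale (to banks) €271 million: just an asset swap on bank balance sheets → 0.
Currency withdrawal €905 million: bank balance sheets shrink → −€905M.
Asset purchase (from non-banks) €541 million: bank balance sheets expand → +€541M.
Net: 0 − 905 + 541 = -€364 million.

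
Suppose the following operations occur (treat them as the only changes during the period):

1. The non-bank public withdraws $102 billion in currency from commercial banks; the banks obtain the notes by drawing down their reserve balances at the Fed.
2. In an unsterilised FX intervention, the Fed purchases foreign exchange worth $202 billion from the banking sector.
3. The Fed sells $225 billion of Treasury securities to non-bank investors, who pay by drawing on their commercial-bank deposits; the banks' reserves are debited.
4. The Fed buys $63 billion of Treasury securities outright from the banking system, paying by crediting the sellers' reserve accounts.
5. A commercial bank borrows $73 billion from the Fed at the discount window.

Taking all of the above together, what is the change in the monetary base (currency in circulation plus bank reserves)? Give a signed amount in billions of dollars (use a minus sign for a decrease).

+$113 billion

Fed balance sheet:
  Assets:      Securities −$162B, Loans to banks +$73B, Foreign assets +$202B
  Liabilities: Bank reserves +$11B, Currency in circulation +$102B
Commercial banking system:
  Assets:      Reserves at CB +$11B, Securities −$63B, Foreign assets −$202B
  Liabilities: Checkable deposits −$327B, Borrowings from CB +$73B
Monetary base = currency + reserves: +$102B + (+$11B) = +$113 billion.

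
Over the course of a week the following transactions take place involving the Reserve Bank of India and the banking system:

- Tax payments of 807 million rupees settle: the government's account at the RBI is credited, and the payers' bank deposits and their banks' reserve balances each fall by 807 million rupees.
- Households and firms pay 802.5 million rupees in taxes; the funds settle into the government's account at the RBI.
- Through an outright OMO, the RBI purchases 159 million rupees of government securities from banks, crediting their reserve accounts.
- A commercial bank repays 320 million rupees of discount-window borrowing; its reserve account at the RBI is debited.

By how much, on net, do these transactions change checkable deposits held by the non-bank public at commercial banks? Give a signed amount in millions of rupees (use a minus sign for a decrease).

RBI balance sheet:
  Assets:      Securities +159M, Loans to banks −320M
  Liabilities: Bank reserves −1770.5M, Government deposits +1609.5M
Commercial banking system:
  Assets:      Reserves at CB −1770.5M, Securities −159M
  Liabilities: Checkable deposits −1609.5M, Borrowings from CB −320M
So the change in checkable deposits held by the non-bank public at commercial banks is -1609.5 million.

-1609.5 million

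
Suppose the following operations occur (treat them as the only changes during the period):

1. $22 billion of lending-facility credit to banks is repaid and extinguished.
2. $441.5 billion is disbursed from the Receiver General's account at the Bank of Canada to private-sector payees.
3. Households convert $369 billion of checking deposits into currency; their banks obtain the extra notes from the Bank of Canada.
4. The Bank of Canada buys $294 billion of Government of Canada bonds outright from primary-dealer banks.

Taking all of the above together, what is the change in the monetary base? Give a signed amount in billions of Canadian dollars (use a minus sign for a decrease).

+$713.5 billion

Discount-window repayment $22 billion: Bank of Canada balance sheet contracts → −$22B.
Government spending $441.5 billion: a non-base liability converts back to reserves → +$441.5B.
Currency withdrawal $369 billion: just a shift between currency and reserves — both are base money → 0.
OMO purchase (from banks) $294 billion: Bank of Canada balance sheet expands → +$294B.
Net: −22 + 441.5 + 0 + 294 = +$713.5 billion.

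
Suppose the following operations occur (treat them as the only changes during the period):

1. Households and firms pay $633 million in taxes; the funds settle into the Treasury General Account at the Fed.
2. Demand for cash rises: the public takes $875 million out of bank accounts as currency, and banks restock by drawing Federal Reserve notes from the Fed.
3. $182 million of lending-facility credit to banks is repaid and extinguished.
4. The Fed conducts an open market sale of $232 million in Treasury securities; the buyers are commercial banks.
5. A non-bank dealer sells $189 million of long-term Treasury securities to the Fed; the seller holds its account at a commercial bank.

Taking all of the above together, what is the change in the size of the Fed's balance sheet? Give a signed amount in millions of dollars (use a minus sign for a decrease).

-$225 million

Government account inflow $633 million: only the composition of liabilities changes → 0.
Currency withdrawal $875 million: only the composition of liabilities changes → 0.
Discount-window repayment $182 million: a Fed asset is shed → −$182M.
OMO sale (to banks) $232 million: a Fed asset is shed → −$232M.
Asset purchase (from non-banks) $189 million: a Fed asset is acquired → +$189M.
Net: 0 + 0 − 182 − 232 + 189 = -$225 million.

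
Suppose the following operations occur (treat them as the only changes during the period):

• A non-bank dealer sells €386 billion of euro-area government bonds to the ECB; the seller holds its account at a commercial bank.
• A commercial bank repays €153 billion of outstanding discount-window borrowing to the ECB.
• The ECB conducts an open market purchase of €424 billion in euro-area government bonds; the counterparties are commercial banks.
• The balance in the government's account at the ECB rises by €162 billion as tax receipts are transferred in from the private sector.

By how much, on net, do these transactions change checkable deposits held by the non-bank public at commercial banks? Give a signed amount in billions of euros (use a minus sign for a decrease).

+€224 billion

Asset purchase (from non-banks) €386 billion: non-bank counterparties' bank balances rise → +€386B.
Discount-window repayment €153 billion: the counterparty is a bank, so public deposits are unchanged → 0.
OMO purchase (from banks) €424 billion: the counterparty is a bank, so public deposits are unchanged → 0.
Government account inflow €162 billion: non-bank counterparties' bank balances fall → −€162B.
Net: 386 + 0 + 0 − 162 = +€224 billion.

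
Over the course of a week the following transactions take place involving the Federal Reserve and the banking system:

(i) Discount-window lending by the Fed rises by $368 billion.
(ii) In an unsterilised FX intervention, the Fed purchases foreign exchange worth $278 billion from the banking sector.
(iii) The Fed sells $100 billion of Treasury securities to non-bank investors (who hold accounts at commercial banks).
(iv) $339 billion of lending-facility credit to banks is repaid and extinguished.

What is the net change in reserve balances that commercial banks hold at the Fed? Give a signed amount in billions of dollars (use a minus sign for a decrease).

+$207 billion

Fed balance sheet:
  Assets:      Securities −$100B, Loans to banks +$29B, Foreign assets +$278B
  Liabilities: Bank reserves +$207B
So the change in reserve balances that commercial banks hold at the Fed is +$207 billion.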